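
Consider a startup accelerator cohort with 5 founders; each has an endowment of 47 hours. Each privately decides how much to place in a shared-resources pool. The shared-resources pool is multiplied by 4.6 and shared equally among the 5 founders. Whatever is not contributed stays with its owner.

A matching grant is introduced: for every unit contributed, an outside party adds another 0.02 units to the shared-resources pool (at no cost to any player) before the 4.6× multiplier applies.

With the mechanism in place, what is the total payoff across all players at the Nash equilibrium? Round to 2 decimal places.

Even with the mechanism, each unit contributed returns only 4.6 × 1.02 / 5 = 0.9384 per unit of net cost, so contributing nothing is still dominant.
At the Nash equilibrium no one contributes; group total payoff = 5 × 47 = 235.

235.00 hours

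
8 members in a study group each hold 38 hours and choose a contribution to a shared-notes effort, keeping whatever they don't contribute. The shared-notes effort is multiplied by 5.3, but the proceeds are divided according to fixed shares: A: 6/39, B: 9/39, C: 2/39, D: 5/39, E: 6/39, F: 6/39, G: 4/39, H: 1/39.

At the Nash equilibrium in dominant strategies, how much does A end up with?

Each unit j contributes comes back to j as 5.3 × (j's share), so j prefers to contribute only if that share exceeds 1/5.3 = 0.1887; otherwise keeping the unit dominates.
B alone (share 9/39) is above the threshold, contributing 38; the remaining 7 contribute 0. Total contributed: 38.
A keeps 38 and receives 5.3 × 38 × 6/39 = 30.98 from the shared-notes effort, for a payoff of 68.98.

68.98 hours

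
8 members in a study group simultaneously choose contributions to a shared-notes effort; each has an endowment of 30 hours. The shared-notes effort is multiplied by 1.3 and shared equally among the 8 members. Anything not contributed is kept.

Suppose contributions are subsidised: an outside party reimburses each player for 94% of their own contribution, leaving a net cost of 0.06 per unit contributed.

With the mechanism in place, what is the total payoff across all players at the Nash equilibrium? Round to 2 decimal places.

537.60 hours

The effective private return per unit is now (1.3/8) / 0.06 = 2.7083 > 1, so every player's dominant strategy flips to full contribution.
So the Nash equilibrium is full contribution by all 8; the group earns 8 × (30 × 0.94 + 1.3 × 30) = 537.60.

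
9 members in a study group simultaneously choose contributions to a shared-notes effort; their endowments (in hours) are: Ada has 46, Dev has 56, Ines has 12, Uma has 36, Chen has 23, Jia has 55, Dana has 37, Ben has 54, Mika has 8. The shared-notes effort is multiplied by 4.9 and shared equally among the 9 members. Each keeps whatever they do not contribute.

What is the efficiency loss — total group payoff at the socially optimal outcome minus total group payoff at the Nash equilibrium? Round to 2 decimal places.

The private return per contributed unit is 4.9/9 = 0.5444 < 1 for every player regardless of endowment, so the Nash equilibrium is zero contribution and the group total is Σ E_j = 46 + 56 + 12 + 36 + 23 + 55 + 37 + 54 + 8 = 327.
Each contributed unit returns 4.900 to the group, so the social optimum is full contribution by everyone: group total = 4.900 × 327 = 1602.30.
Efficiency loss = (4.900 − 1) × 327 = 1275.30.

1275.30 hours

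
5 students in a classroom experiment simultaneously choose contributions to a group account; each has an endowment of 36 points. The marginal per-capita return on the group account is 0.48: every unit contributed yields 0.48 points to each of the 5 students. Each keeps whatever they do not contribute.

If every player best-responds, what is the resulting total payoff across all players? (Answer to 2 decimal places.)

180.00 points

The private return per contributed unit is 0.48 < 1, so contributing 0 is dominant for every player. At the Nash equilibrium everyone keeps their 36, and the group total is 5 × 36 = 180.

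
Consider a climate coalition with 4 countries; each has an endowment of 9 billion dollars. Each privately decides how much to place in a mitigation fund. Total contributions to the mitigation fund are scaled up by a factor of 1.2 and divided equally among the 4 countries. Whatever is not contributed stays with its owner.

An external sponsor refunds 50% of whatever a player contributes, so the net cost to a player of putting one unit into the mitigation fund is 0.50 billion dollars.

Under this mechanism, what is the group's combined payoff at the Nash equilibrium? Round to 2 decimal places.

The effective private return is (1.2/4) / 0.50 = 0.6000, which is still under 1, so the mechanism doesn't change anyone's dominant strategy: zero contribution.
At the Nash equilibrium no one contributes; group total payoff = 4 × 9 = 36.

36.00 billion dollars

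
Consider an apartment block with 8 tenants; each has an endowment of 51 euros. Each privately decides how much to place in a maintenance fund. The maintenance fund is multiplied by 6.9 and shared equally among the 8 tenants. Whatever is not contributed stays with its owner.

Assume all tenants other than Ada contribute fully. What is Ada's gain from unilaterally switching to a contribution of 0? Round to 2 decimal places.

Switching from a contribution of 51 to 0 lets Ada keep an extra 51 euros, but lowers the maintenance fund by 51, which costs Ada their own share of that drop: 6.9/8 × 51 = 43.99.
Net gain = 51 − 43.99 = 7.01. The private return per contributed unit (0.8625) is below 1, so free-riding is indeed the best response regardless of what the others do.

7.01 euros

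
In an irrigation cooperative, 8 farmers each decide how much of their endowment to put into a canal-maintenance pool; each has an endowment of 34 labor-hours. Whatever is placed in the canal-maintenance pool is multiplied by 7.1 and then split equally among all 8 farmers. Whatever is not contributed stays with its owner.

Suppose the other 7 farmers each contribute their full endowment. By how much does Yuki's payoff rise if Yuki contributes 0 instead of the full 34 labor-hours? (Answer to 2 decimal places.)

3.83 labor-hours

Switching from a contribution of 34 to 0 lets Yuki keep an extra 34 labor-hours, but lowers the canal-maintenance pool by 34, which costs Yuki their own share of that drop: 7.1/8 × 34 = 30.17.
Net gain = 34 − 30.17 = 3.83. The private return per contributed unit (0.8875) is below 1, so free-riding is indeed the best response regardless of what the others do.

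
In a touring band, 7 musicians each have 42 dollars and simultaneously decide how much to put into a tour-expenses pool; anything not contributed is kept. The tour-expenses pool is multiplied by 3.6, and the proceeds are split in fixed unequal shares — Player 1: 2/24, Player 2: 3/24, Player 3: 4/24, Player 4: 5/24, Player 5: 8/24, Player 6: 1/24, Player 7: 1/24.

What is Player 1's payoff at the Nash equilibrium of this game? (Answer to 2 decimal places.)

For player j, contributing a unit is worthwhile iff 3.6 × (j's share) ≥ 1, i.e. iff j's share is at least 0.2778.
Player 5 alone (share 8/24) is above the threshold, contributing 42; the remaining 6 contribute 0. Total contributed: 42.
Player 1 keeps 42 and receives 3.6 × 42 × 2/24 = 12.60 from the tour-expenses pool, for a payoff of 54.60.

54.60 dollars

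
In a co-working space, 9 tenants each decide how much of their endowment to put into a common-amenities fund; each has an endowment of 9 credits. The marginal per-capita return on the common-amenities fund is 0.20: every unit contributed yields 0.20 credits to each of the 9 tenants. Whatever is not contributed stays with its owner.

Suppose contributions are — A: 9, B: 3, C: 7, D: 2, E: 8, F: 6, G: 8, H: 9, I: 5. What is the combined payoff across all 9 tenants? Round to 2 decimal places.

Total contributed: 9 + 3 + 7 + 2 + 8 + 6 + 8 + 9 + 5 = 57; total kept: 9 × 9 − 57 = 24.
The common-amenities fund pays out 0.20 × 9 × 57 = 102.60 in aggregate.
Group total = 24 + 102.60 = 126.60.

126.60 credits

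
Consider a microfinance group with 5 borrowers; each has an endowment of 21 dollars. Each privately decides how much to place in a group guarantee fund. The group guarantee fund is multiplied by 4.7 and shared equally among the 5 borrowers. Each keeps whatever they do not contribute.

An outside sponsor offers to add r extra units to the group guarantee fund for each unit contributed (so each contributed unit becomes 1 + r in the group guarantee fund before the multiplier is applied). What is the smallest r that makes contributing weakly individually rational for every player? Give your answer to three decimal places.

With matching at rate r, one contributed unit becomes (1 + r) in the group guarantee fund and returns 4.7 × (1 + r) / 5 to the contributor.
Setting this equal to 1: 1 + r = 5/4.7 = 1.0638.
So the minimum matching rate is r = 1.0638 − 1 = 0.064.

0.064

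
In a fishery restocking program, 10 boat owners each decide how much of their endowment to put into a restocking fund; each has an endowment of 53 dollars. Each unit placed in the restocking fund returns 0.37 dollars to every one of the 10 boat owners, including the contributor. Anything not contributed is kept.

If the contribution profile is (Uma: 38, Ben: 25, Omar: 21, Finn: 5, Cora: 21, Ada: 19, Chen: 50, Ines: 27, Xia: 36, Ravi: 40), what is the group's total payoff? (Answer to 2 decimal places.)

Total contributed: 38 + 25 + 21 + 5 + 21 + 19 + 50 + 27 + 36 + 40 = 282; total kept: 10 × 53 − 282 = 248.
The restocking fund pays out 0.37 × 10 × 282 = 1043.40 in aggregate.
Group total = 248 + 1043.40 = 1291.40.

1291.40 dollars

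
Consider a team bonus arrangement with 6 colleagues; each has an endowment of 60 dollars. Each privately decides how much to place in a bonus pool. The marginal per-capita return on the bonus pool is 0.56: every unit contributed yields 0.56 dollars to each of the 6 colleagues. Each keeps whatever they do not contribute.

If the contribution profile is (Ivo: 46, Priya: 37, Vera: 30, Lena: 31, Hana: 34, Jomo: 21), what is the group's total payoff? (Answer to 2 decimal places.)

Total contributed: 46 + 37 + 30 + 31 + 34 + 21 = 199; total kept: 6 × 60 − 199 = 161.
The bonus pool pays out 0.56 × 6 × 199 = 668.64 in aggregate.
Group total = 161 + 668.64 = 829.64.

829.64 dollars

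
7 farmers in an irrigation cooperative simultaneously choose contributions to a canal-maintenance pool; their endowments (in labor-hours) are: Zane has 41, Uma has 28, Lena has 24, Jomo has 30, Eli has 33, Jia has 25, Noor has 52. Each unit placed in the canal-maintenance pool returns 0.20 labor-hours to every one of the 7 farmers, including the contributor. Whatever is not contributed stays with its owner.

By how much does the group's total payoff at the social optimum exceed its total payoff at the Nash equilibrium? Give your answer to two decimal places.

The private return per contributed unit is 0.20 < 1 for everyone, so the Nash equilibrium is zero contribution and the group total is Σ E_j = 41 + 28 + 24 + 30 + 33 + 25 + 52 = 233.
Each contributed unit returns 1.400 to the group, so the social optimum is full contribution by everyone: group total = 1.400 × 233 = 326.20.
Efficiency loss = (1.400 − 1) × 233 = 93.20.

93.20 labor-hours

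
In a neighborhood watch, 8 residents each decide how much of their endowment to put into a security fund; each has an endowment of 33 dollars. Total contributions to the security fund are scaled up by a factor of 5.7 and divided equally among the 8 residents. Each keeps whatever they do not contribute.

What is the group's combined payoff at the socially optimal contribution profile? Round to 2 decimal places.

1504.80 dollars

Each contributed unit returns 5.700 to the group as a whole (0.7125 to each of 8 players), which exceeds 1, so the social optimum is full contribution: group total = 5.700 × 264 = 1504.80.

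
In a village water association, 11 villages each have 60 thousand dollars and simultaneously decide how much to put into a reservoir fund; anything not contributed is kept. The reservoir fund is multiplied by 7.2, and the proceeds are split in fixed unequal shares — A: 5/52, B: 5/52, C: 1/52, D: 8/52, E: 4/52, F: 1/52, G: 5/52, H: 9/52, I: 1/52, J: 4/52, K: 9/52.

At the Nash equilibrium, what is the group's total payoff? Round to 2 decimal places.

For player j, contributing a unit is worthwhile iff 7.2 × (j's share) ≥ 1, i.e. iff j's share is at least 0.1389.
D, H and K clear that bar, contributing 60 each; the remaining 8 contribute 0. Total contributed: 180.
The reservoir fund pays out 7.2 × 180 = 1296.00 in total (split across the unequal shares, but the aggregate is all that matters for the group sum).
The 8 free-riders keep 60 each, adding 480. Group total = 480 + 1296.00 = 1776.00.

1776.00 thousand dollars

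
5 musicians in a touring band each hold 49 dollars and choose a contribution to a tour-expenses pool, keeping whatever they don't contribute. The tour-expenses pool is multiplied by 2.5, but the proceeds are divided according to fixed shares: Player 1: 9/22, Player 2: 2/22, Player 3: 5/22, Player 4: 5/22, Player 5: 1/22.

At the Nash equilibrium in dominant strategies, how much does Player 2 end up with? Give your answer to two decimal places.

60.14 dollars

Player j's private return per contributed unit is 2.5 × (j's share). Contributing is weakly dominant for j when that share is at least 1/2.5 = 0.4000, and contributing 0 is dominant otherwise.
Only Player 1 (9/22) clears that bar, contributing 49; the remaining 4 contribute 0. Total contributed: 49.
Player 2 keeps 49 and receives 2.5 × 49 × 2/22 = 11.14 from the tour-expenses pool, for a payoff of 60.14.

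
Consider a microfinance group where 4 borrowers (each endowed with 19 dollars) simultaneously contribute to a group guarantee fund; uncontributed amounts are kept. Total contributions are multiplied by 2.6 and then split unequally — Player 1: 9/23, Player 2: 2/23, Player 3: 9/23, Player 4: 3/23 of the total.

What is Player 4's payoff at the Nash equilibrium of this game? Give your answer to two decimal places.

For player j, contributing a unit is worthwhile iff 2.6 × (j's share) ≥ 1, i.e. iff j's share is at least 0.3846.
The shares above 0.3846 belong to Player 1 and Player 3, contributing 19 each; the remaining 2 contribute 0. Total contributed: 38.
Player 4 keeps 19 and receives 2.6 × 38 × 3/23 = 12.89 from the group guarantee fund, for a payoff of 31.89.

31.89 dollars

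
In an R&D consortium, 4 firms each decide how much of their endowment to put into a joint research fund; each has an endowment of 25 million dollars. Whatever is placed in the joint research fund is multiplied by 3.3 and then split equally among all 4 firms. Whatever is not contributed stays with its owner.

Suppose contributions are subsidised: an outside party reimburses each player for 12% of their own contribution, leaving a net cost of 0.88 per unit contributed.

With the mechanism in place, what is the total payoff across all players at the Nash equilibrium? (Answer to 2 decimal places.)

100.00 million dollars

With the mechanism, a contributed unit returns (3.3/4) / 0.88 = 0.9375 per unit of net cost — still below 1 — so contributing 0 remains dominant for every player.
Everyone keeps their endowment and the group total is 4 × 25 = 100.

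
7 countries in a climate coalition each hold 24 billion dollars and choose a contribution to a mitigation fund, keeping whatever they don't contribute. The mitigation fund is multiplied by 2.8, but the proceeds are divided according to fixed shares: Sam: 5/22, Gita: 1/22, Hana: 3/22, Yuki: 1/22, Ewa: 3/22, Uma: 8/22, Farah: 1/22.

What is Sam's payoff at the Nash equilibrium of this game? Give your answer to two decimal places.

39.27 billion dollars

For player j, contributing a unit is worthwhile iff 2.8 × (j's share) ≥ 1, i.e. iff j's share is at least 0.3571.
Only Uma (8/22) clears that bar, contributing 24; the remaining 6 contribute 0. Total contributed: 24.
Sam keeps 24 and receives 2.8 × 24 × 5/22 = 15.27 from the mitigation fund, for a payoff of 39.27.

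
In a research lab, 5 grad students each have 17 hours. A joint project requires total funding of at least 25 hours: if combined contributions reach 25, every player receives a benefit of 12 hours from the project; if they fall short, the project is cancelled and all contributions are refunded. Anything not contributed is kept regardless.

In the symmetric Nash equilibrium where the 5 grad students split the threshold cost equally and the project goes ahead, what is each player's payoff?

Equal share of the threshold: 25/5 = 5.
At this profile no one gains by cutting their contribution: any cut drops the total below 25, the project is cancelled, contributions are refunded, and the deviator ends with 17, which is less than 17 − 5 + 12 = 24. Contributing more than 5 just wastes the excess. So contributing exactly 5 is a best response.
Each player's payoff: 17 − 5 + 12 = 24.

24 hours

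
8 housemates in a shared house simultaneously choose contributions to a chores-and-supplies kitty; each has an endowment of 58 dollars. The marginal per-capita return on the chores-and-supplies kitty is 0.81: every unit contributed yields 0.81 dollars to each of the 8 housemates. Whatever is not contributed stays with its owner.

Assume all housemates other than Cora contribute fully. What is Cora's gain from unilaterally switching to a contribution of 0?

Switching from a contribution of 58 to 0 lets Cora keep an extra 58 dollars, but lowers the chores-and-supplies kitty by 58, which costs Cora their own share of that drop: 0.81 × 58 = 46.98.
Net gain = 58 − 46.98 = 11.02. The private return per contributed unit (0.81) is below 1, so free-riding is indeed the best response regardless of what the others do.

11.02 dollars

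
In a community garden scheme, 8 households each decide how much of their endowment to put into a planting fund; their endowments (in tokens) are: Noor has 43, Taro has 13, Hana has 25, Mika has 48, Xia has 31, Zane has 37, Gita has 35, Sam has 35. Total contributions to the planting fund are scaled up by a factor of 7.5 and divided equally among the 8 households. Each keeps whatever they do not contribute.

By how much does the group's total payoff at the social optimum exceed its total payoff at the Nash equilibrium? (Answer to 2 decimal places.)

The private return per contributed unit is 7.5/8 = 0.9375 < 1 for every player regardless of endowment, so the Nash equilibrium is zero contribution and the group total is Σ E_j = 43 + 13 + 25 + 48 + 31 + 37 + 35 + 35 = 267.
Each contributed unit returns 7.500 to the group, so the social optimum is full contribution by everyone: group total = 7.500 × 267 = 2002.50.
Efficiency loss = (7.500 − 1) × 267 = 1735.50.

1735.50 tokens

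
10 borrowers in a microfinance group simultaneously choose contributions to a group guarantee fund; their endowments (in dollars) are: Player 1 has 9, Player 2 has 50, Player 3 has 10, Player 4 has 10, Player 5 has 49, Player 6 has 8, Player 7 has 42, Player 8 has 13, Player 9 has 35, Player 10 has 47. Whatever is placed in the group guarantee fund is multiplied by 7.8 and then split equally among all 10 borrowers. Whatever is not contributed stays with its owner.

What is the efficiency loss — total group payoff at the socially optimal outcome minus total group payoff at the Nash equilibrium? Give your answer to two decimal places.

The private return per contributed unit is 7.8/10 = 0.7800 < 1 for every player regardless of endowment, so the Nash equilibrium is zero contribution and the group total is Σ E_j = 9 + 50 + 10 + 10 + 49 + 8 + 42 + 13 + 35 + 47 = 273.
Each contributed unit returns 7.800 to the group, so the social optimum is full contribution by everyone: group total = 7.800 × 273 = 2129.40.
Efficiency loss = (7.800 − 1) × 273 = 1856.40.

1856.40 dollars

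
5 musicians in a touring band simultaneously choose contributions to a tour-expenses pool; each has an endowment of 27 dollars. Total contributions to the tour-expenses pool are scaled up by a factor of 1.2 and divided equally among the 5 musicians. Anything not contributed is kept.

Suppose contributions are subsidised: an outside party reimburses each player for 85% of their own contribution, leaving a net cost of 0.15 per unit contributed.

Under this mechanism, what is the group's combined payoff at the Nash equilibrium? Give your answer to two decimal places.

276.75 dollars

The effective private return per unit is now (1.2/5) / 0.15 = 1.6000 > 1, so every player's dominant strategy flips to full contribution.
At the Nash equilibrium everyone contributes 27. Group total payoff = 5 × (27 × 0.85 + 1.2 × 27) = 276.75.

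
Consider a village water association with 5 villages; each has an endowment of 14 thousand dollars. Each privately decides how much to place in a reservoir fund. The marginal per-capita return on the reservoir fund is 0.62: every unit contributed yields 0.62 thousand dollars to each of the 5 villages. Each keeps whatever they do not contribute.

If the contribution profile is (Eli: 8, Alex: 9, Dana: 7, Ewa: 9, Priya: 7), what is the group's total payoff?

Total contributed: 8 + 9 + 7 + 9 + 7 = 40; total kept: 5 × 14 − 40 = 30.
The reservoir fund pays out 0.62 × 5 × 40 = 124.00 in aggregate.
Group total = 30 + 124.00 = 154.00.

154.00 thousand dollars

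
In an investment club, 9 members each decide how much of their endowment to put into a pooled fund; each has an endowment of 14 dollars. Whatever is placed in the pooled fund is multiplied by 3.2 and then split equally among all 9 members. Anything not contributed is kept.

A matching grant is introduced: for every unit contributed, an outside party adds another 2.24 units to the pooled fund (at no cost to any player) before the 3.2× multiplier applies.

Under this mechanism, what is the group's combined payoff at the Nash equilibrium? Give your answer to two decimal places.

Under the mechanism each unit contributed yields 3.2 × 3.24 / 9 = 1.1520 back to its contributor per unit of net cost, which exceeds 1, making full contribution the dominant choice for everyone.
At the Nash equilibrium everyone contributes 14. Group total payoff = 3.2 × 3.24 × 126 = 1306.37.

1306.37 dollars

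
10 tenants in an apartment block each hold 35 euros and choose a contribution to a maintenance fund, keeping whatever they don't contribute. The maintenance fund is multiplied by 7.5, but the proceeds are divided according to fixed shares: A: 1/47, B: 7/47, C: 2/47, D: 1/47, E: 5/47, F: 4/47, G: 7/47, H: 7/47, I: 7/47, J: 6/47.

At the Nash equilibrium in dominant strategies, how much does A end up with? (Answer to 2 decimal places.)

For player j, contributing a unit is worthwhile iff 7.5 × (j's share) ≥ 1, i.e. iff j's share is at least 0.1333.
B, G, H and I are above the threshold, contributing 35 each; the remaining 6 contribute 0. Total contributed: 140.
A keeps 35 and receives 7.5 × 140 × 1/47 = 22.34 from the maintenance fund, for a payoff of 57.34.

57.34 euros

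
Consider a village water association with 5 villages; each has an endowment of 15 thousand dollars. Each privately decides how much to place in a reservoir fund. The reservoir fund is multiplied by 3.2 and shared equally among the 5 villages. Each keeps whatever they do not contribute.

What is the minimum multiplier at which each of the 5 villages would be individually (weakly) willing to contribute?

5

A contributed unit returns (multiplier)/5 to its contributor.
This reaches 1 exactly when the multiplier is 5.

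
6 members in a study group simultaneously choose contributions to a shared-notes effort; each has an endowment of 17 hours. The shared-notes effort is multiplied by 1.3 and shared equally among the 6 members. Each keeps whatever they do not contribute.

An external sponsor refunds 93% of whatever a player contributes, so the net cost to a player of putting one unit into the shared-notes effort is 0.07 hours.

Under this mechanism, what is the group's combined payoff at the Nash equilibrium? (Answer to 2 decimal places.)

227.46 hours

With the mechanism, a contributed unit returns (1.3/6) / 0.07 = 3.0952 per unit of net cost to the contributor — now above 1 — so contributing fully is weakly dominant for every player.
So the Nash equilibrium is full contribution by all 6; the group earns 6 × (17 × 0.93 + 1.3 × 17) = 227.46.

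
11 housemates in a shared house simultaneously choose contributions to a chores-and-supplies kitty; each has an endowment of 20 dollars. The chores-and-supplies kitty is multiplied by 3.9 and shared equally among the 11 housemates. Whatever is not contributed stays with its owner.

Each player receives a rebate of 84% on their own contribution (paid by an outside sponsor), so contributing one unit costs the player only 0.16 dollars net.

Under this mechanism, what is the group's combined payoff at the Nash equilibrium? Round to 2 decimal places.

1042.80 dollars

The effective private return per unit is now (3.9/11) / 0.16 = 2.2159 > 1, so every player's dominant strategy flips to full contribution.
So the Nash equilibrium is full contribution by all 11; the group earns 11 × (20 × 0.84 + 3.9 × 20) = 1042.80.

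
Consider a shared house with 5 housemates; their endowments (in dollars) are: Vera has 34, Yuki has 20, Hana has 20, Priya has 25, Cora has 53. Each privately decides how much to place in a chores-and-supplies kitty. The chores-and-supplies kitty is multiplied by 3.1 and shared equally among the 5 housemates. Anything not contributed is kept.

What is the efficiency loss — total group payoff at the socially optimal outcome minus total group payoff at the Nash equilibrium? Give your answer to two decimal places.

The private return per contributed unit is 3.1/5 = 0.6200 < 1 for every player regardless of endowment, so the Nash equilibrium is zero contribution and the group total is Σ E_j = 34 + 20 + 20 + 25 + 53 = 152.
Each contributed unit returns 3.100 to the group, so the social optimum is full contribution by everyone: group total = 3.100 × 152 = 471.20.
Efficiency loss = (3.100 − 1) × 152 = 319.20.

319.20 dollars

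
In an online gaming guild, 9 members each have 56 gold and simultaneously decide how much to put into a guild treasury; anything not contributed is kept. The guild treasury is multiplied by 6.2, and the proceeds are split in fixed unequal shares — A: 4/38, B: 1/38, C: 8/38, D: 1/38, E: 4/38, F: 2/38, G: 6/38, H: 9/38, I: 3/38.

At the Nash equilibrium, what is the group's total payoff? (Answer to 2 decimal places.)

For player j, contributing a unit is worthwhile iff 6.2 × (j's share) ≥ 1, i.e. iff j's share is at least 0.1613.
C and H are above the threshold, contributing 56 each; the remaining 7 contribute 0. Total contributed: 112.
The guild treasury pays out 6.2 × 112 = 694.40 in total (split across the unequal shares, but the aggregate is all that matters for the group sum).
The 7 free-riders keep 56 each, adding 392. Group total = 392 + 694.40 = 1086.40.

1086.40 gold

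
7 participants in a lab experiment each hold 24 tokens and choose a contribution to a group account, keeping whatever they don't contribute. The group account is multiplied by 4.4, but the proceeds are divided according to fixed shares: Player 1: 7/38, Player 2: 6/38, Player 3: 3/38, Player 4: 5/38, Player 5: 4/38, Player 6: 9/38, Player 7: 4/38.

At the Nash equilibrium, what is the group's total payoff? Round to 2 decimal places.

249.60 tokens

Each unit j contributes comes back to j as 4.4 × (j's share), so j prefers to contribute only if that share exceeds 1/4.4 = 0.2273; otherwise keeping the unit dominates.
The only share above 0.2273 is Player 6's 9/38, contributing 24; the remaining 6 contribute 0. Total contributed: 24.
The group account pays out 4.4 × 24 = 105.60 in total (split across the unequal shares, but the aggregate is all that matters for the group sum).
The 6 free-riders keep 24 each, adding 144. Group total = 144 + 105.60 = 249.60.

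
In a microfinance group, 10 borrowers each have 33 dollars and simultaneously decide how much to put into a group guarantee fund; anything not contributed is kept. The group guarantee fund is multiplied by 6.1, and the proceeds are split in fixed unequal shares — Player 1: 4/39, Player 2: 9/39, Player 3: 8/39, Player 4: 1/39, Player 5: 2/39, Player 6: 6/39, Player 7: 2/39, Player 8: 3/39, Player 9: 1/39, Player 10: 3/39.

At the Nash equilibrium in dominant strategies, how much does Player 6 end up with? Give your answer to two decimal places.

94.94 dollars

Each unit j contributes comes back to j as 6.1 × (j's share), so j prefers to contribute only if that share exceeds 1/6.1 = 0.1639; otherwise keeping the unit dominates.
Player 2 and Player 3 clear that bar, contributing 33 each; the remaining 8 contribute 0. Total contributed: 66.
Player 6 keeps 33 and receives 6.1 × 66 × 6/39 = 61.94 from the group guarantee fund, for a payoff of 94.94.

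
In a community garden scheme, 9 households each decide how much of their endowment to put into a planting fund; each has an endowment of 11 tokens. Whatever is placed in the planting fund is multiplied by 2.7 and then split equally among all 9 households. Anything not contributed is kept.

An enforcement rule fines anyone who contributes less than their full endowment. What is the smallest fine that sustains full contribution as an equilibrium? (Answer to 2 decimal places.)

7.70 tokens

Given the others contribute fully, the best deviation is to contribute 0 (any partial contribution still incurs the fine and gives up units whose private return 0.3000 is below 1).
Deviating from 11 to 0 saves 11 tokens but forfeits the deviator's share of the drop in the planting fund: 2.7/9 × 11 = 3.30.
So the deviation gain is 11 − 3.30 = 7.70, and the fine must be at least 7.70 tokens to wipe it out.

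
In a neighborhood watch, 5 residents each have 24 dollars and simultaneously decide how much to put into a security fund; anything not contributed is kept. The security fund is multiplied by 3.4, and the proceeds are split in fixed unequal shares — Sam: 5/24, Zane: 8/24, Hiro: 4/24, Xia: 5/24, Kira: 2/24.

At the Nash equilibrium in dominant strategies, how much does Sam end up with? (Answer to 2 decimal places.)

Player j's private return per contributed unit is 3.4 × (j's share). Contributing is weakly dominant for j when that share is at least 1/3.4 = 0.2941, and contributing 0 is dominant otherwise.
The only share above 0.2941 is Zane's 8/24, contributing 24; the remaining 4 contribute 0. Total contributed: 24.
Sam keeps 24 and receives 3.4 × 24 × 5/24 = 17.00 from the security fund, for a payoff of 41.00.

41.00 dollars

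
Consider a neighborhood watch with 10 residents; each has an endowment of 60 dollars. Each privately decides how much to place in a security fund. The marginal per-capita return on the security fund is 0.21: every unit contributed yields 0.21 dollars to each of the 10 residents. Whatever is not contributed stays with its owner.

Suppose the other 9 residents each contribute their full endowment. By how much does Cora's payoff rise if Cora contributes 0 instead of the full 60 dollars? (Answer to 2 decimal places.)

47.40 dollars

Switching from a contribution of 60 to 0 lets Cora keep an extra 60 dollars, but lowers the security fund by 60, which costs Cora their own share of that drop: 0.21 × 60 = 12.60.
Net gain = 60 − 12.60 = 47.40. The private return per contributed unit (0.21) is below 1, so free-riding is indeed the best response regardless of what the others do.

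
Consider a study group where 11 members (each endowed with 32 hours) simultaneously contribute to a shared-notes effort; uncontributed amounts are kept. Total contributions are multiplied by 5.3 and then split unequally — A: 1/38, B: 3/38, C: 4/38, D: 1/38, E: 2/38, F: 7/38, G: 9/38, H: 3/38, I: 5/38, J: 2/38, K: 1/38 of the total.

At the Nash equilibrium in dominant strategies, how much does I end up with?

Each unit j contributes comes back to j as 5.3 × (j's share), so j prefers to contribute only if that share exceeds 1/5.3 = 0.1887; otherwise keeping the unit dominates.
G alone (share 9/38) is above the threshold, contributing 32; the remaining 10 contribute 0. Total contributed: 32.
I keeps 32 and receives 5.3 × 32 × 5/38 = 22.32 from the shared-notes effort, for a payoff of 54.32.

54.32 hours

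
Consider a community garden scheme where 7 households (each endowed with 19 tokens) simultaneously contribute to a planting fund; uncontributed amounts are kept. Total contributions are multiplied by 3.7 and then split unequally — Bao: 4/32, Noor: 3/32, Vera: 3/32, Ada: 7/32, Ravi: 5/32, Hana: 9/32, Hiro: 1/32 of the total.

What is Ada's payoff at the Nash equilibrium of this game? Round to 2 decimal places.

Player j's private return per contributed unit is 3.7 × (j's share). Contributing is weakly dominant for j when that share is at least 1/3.7 = 0.2703, and contributing 0 is dominant otherwise.
Only Hana (9/32) clears that bar, contributing 19; the remaining 6 contribute 0. Total contributed: 19.
Ada keeps 19 and receives 3.7 × 19 × 7/32 = 15.38 from the planting fund, for a payoff of 34.38.

34.38 tokens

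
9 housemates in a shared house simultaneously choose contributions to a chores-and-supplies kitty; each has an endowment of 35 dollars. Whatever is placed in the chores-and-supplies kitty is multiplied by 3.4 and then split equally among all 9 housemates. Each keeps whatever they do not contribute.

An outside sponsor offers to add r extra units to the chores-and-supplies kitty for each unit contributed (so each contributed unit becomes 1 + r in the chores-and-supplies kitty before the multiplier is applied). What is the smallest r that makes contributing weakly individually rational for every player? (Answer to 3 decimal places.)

With matching at rate r, one contributed unit becomes (1 + r) in the chores-and-supplies kitty and returns 3.4 × (1 + r) / 9 to the contributor.
Setting this equal to 1: 1 + r = 9/3.4 = 2.6471.
So the minimum matching rate is r = 2.6471 − 1 = 1.647.

1.647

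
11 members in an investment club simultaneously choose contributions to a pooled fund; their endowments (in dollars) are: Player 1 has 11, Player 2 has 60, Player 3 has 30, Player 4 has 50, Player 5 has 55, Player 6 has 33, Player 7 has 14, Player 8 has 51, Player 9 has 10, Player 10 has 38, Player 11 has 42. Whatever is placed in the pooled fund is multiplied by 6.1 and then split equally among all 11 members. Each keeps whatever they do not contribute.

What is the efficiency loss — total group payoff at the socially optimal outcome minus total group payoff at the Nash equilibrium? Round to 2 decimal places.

2009.40 dollars

The private return per contributed unit is 6.1/11 = 0.5545 < 1 for every player regardless of endowment, so the Nash equilibrium is zero contribution and the group total is Σ E_j = 11 + 60 + 30 + 50 + 55 + 33 + 14 + 51 + 10 + 38 + 42 = 394.
Each contributed unit returns 6.100 to the group, so the social optimum is full contribution by everyone: group total = 6.100 × 394 = 2403.40.
Efficiency loss = (6.100 − 1) × 394 = 2009.40.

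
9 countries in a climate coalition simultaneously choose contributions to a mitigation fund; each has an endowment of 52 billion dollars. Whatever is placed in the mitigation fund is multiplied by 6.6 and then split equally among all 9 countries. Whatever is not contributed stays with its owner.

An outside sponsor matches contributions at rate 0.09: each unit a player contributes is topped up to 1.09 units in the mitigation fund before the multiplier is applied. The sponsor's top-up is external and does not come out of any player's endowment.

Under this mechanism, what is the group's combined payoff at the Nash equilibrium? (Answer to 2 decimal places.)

The effective private return is 6.6 × 1.09 / 9 = 0.7993, which is still under 1, so the mechanism doesn't change anyone's dominant strategy: zero contribution.
Everyone keeps their endowment and the group total is 9 × 52 = 468.

468.00 billion dollars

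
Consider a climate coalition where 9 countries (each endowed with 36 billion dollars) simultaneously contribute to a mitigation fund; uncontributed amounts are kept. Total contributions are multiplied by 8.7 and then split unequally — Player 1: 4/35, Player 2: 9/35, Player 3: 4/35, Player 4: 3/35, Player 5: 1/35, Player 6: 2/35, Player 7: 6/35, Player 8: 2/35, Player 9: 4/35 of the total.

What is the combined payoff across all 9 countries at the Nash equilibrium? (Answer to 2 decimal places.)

For player j, contributing a unit is worthwhile iff 8.7 × (j's share) ≥ 1, i.e. iff j's share is at least 0.1149.
Player 2 and Player 7 clear that bar, contributing 36 each; the remaining 7 contribute 0. Total contributed: 72.
The mitigation fund pays out 8.7 × 72 = 626.40 in total (split across the unequal shares, but the aggregate is all that matters for the group sum).
The 7 free-riders keep 36 each, adding 252. Group total = 252 + 626.40 = 878.40.

878.40 billion dollars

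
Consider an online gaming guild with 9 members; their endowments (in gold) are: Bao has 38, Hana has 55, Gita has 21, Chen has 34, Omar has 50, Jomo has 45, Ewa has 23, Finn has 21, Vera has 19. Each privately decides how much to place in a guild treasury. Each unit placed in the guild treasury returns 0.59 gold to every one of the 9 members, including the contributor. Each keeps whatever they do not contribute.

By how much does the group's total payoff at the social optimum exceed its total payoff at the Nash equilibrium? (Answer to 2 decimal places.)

The private return per contributed unit is 0.59 < 1 for everyone, so the Nash equilibrium is zero contribution and the group total is Σ E_j = 38 + 55 + 21 + 34 + 50 + 45 + 23 + 21 + 19 = 306.
Each contributed unit returns 5.310 to the group, so the social optimum is full contribution by everyone: group total = 5.310 × 306 = 1624.86.
Efficiency loss = (5.310 − 1) × 306 = 1318.86.

1318.86 gold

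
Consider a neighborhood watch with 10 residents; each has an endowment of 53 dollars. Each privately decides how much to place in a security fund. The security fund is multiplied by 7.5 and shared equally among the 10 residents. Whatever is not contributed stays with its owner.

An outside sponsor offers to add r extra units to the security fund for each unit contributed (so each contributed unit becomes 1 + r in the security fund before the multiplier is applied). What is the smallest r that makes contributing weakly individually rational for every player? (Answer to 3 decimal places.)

With matching at rate r, one contributed unit becomes (1 + r) in the security fund and returns 7.5 × (1 + r) / 10 to the contributor.
Setting this equal to 1: 1 + r = 10/7.5 = 1.3333.
So the minimum matching rate is r = 1.3333 − 1 = 0.333.

0.333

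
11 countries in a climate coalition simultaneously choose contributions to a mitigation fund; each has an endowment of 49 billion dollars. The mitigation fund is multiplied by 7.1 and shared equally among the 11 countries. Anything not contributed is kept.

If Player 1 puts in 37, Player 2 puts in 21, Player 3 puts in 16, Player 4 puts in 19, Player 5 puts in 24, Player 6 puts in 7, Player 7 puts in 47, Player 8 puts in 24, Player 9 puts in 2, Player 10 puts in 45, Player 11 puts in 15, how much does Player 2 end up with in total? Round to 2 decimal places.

Total contributed: 37 + 21 + 16 + 19 + 24 + 7 + 47 + 24 + 2 + 45 + 15 = 257.
Each receives 7.1 × 257 / 11 = 165.88 from the mitigation fund.
Player 2 keeps 49 − 21 = 28, so Player 2's payoff is 28 + 165.88 = 193.88.

193.88 billion dollars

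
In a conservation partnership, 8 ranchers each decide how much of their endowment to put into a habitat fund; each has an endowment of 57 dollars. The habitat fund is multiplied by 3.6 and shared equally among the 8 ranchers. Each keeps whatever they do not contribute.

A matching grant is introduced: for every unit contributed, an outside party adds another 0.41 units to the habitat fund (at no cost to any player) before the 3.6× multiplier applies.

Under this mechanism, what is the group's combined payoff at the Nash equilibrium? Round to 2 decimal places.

The effective private return is 3.6 × 1.41 / 8 = 0.6345, which is still under 1, so the mechanism doesn't change anyone's dominant strategy: zero contribution.
Everyone keeps their endowment and the group total is 8 × 57 = 456.

456.00 dollars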